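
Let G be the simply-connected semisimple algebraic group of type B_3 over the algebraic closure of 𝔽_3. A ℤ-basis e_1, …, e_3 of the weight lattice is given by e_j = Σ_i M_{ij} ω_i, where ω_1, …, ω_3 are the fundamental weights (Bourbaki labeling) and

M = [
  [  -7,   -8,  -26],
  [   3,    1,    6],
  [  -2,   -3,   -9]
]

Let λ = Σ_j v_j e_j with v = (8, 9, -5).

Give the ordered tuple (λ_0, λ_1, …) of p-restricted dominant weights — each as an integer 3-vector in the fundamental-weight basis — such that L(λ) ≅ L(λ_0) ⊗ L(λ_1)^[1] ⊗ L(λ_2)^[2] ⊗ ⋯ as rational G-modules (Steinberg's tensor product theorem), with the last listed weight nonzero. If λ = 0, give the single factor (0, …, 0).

Change of basis e → ω: c = M·v where v = (8, 9, -5):
  c_1 = -7*8 + -8*9 + -26*-5 = 2
  c_2 = 3*8 + 1*9 + 6*-5 = 3
  c_3 = -2*8 + -3*9 + -9*-5 = 2
p = 3; digits c_i = Σ_j d_{ij}·3^j, 0 ≤ d_{ij} < 3:
  c_1 = 2 = 2·3^0
  c_2 = 3 = 0·3^0 + 1·3^1
  c_3 = 2 = 2·3^0
p-restricted factor λ_0 = (2, 0, 2)
p-restricted factor λ_1 = (0, 1, 0)

((2, 0, 2), (0, 1, 0))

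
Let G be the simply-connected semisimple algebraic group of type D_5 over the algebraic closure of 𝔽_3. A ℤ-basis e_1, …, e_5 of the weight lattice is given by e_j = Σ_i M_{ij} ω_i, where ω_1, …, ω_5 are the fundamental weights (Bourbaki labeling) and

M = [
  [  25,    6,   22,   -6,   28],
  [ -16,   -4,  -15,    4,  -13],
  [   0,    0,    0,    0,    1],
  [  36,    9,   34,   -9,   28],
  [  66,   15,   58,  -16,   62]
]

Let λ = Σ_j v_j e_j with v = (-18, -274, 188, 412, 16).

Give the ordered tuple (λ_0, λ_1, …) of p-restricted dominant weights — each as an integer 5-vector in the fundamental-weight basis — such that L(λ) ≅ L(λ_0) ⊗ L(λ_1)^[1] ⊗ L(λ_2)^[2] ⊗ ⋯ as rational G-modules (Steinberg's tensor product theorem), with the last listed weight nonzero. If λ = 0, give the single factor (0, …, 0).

In the fundamental-weight basis, λ has coordinates c = M·v (v = (-18, -274, 188, 412, 16)):
  c_1 = 25*-18 + 6*-274 + 22*188 + -6*412 + 28*16 = 18
  c_2 = -16*-18 + -4*-274 + -15*188 + 4*412 + -13*16 = 4
  c_3 = 0*-18 + 0*-274 + 0*188 + 0*412 + 1*16 = 16
  c_4 = 36*-18 + 9*-274 + 34*188 + -9*412 + 28*16 = 18
  c_5 = 66*-18 + 15*-274 + 58*188 + -16*412 + 62*16 = 6
Base-3 expansion of each c_i:
  c_1 = 18 = 0·3^0 + 0·3^1 + 2·3^2
  c_2 = 4 = 1·3^0 + 1·3^1
  c_3 = 16 = 1·3^0 + 2·3^1 + 1·3^2
  c_4 = 18 = 0·3^0 + 0·3^1 + 2·3^2
  c_5 = 6 = 0·3^0 + 2·3^1
λ_0 = (0, 1, 1, 0, 0)
λ_1 = (0, 1, 2, 0, 2)
λ_2 = (2, 0, 1, 2, 0)

((0, 1, 1, 0, 0), (0, 1, 2, 0, 2), (2, 0, 1, 2, 0))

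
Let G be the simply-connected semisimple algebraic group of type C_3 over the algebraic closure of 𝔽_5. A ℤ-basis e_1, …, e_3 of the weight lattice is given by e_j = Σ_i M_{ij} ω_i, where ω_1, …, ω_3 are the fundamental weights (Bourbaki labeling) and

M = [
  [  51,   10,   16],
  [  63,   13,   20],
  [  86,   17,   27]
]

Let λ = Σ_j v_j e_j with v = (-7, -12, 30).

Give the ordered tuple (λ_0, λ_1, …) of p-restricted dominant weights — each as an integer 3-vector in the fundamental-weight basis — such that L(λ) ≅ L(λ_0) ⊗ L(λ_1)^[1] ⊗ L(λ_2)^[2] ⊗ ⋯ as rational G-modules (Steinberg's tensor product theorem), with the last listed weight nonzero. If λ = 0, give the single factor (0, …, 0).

Converting to the ω-basis (c_i = row i of M dotted with v = (-7, -12, 30)):
  c_1 = (51)·(-7) + (10)·(-12) + 16·30 = 3
  c_2 = (63)·(-7) + (13)·(-12) + 20·30 = 3
  c_3 = (86)·(-7) + (17)·(-12) + 27·30 = 4
p = 5; digits c_i = Σ_j d_{ij}·5^j, 0 ≤ d_{ij} < 5:
  c_1 = 3 = 3·5^0
  c_2 = 3 = 3·5^0
  c_3 = 4 = 4·5^0
Factor λ_0 = (3, 3, 4)

((3, 3, 4),)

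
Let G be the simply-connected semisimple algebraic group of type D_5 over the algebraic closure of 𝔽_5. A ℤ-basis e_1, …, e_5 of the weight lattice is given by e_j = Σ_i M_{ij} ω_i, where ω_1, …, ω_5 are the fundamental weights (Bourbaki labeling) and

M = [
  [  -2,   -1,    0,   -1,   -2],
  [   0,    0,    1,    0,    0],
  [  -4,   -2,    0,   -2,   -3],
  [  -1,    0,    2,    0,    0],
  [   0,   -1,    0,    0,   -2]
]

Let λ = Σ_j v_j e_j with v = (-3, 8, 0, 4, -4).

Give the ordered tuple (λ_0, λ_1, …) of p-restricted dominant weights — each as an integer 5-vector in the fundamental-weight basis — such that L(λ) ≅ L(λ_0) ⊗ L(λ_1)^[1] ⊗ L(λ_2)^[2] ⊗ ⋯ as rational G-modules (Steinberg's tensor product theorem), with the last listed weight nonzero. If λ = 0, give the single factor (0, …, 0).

Converting to the ω-basis (c_i = row i of M dotted with v = (-3, 8, 0, 4, -4)):
  c_1 = -2*-3 + -1*8 + 0*0 + -1*4 + -2*-4 = 2
  c_2 = 0*-3 + 0*8 + 1*0 + 0*4 + 0*-4 = 0
  c_3 = -4*-3 + -2*8 + 0*0 + -2*4 + -3*-4 = 0
  c_4 = -1*-3 + 0*8 + 2*0 + 0*4 + 0*-4 = 3
  c_5 = 0*-3 + -1*8 + 0*0 + 0*4 + -2*-4 = 0
Writing each c_i in base p = 5:
  c_1 = 2 = 2·5^0
  c_2 = 0
  c_3 = 0
  c_4 = 3 = 3·5^0
  c_5 = 0
λ_0 = (2, 0, 0, 3, 0)

((2, 0, 0, 3, 0),)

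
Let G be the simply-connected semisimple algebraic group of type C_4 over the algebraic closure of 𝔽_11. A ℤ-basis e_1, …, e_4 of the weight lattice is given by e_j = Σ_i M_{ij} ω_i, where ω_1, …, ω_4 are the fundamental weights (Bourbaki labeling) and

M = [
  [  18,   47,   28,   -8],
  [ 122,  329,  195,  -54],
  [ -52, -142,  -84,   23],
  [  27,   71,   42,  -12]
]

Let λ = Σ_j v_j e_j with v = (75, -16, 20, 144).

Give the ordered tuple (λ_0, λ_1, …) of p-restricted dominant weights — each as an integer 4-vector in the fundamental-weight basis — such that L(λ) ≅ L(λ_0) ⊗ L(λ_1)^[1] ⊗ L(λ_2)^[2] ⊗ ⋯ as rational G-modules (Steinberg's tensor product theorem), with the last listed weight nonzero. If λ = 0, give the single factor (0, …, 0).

((6, 10, 4, 1),)

Change of basis e → ω: c = M·v where v = (75, -16, 20, 144):
  c_1 = (18)·(75) + (47)·(-16) + (28)·(20) + (-8)·(144) = 6
  c_2 = (122)·(75) + (329)·(-16) + (195)·(20) + (-54)·(144) = 10
  c_3 = (-52)·(75) + (-142)·(-16) + (-84)·(20) + (23)·(144) = 4
  c_4 = (27)·(75) + (71)·(-16) + (42)·(20) + (-12)·(144) = 1
p = 11; digits c_i = Σ_j d_{ij}·11^j, 0 ≤ d_{ij} < 11:
  c_1 = 6 = 6·11^0
  c_2 = 10 = 10·11^0
  c_3 = 4 = 4·11^0
  c_4 = 1 = 1·11^0
λ_0 = (6, 10, 4, 1)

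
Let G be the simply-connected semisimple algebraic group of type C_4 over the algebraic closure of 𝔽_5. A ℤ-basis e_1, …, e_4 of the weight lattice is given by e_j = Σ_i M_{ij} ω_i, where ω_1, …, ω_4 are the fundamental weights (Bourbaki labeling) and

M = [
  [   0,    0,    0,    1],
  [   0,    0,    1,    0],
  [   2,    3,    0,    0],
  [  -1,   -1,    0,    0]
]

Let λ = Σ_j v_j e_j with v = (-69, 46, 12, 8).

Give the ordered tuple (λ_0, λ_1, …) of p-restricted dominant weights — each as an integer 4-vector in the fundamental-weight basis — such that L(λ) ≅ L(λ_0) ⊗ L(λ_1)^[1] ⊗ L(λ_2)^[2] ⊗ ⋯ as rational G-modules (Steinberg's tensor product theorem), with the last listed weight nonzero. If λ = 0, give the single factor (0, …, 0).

Change of basis e → ω: c = M·v where v = (-69, 46, 12, 8):
  c_1 = (0)·(-69) + (0)·(46) + (0)·(12) + (1)·(8) = 8
  c_2 = (0)·(-69) + (0)·(46) + (1)·(12) + (0)·(8) = 12
  c_3 = (2)·(-69) + (3)·(46) + (0)·(12) + (0)·(8) = 0
  c_4 = (-1)·(-69) + (-1)·(46) + (0)·(12) + (0)·(8) = 23
Writing each c_i in base p = 5:
  c_1 = 8 = 3·5^0 + 1·5^1
  c_2 = 12 = 2·5^0 + 2·5^1
  c_3 = 0
  c_4 = 23 = 3·5^0 + 4·5^1
p-restricted factor λ_0 = (3, 2, 0, 3)
p-restricted factor λ_1 = (1, 2, 0, 4)

((3, 2, 0, 3), (1, 2, 0, 4))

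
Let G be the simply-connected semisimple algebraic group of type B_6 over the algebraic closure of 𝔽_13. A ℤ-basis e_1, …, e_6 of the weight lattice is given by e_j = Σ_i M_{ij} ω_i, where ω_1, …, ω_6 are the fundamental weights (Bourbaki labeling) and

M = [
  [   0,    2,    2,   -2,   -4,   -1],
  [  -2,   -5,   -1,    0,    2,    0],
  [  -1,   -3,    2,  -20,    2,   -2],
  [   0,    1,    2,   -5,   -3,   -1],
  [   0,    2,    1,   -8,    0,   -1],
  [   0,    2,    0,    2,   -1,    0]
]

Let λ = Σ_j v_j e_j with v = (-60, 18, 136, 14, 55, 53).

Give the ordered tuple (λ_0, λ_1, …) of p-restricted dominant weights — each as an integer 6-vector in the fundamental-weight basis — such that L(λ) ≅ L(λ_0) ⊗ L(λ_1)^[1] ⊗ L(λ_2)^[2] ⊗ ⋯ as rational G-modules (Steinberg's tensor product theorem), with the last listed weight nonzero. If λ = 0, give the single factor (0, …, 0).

((7, 4, 2, 2, 7, 9),)

ω-coordinates c = M·v, v = (-60, 18, 136, 14, 55, 53):
  c_1 = 0*-60 + 2*18 + 2*136 + -2*14 + -4*55 + -1*53 = 7
  c_2 = -2*-60 + -5*18 + -1*136 + 0*14 + 2*55 + 0*53 = 4
  c_3 = -1*-60 + -3*18 + 2*136 + -20*14 + 2*55 + -2*53 = 2
  c_4 = 0*-60 + 1*18 + 2*136 + -5*14 + -3*55 + -1*53 = 2
  c_5 = 0*-60 + 2*18 + 1*136 + -8*14 + 0*55 + -1*53 = 7
  c_6 = 0*-60 + 2*18 + 0*136 + 2*14 + -1*55 + 0*53 = 9
p = 13; digits c_i = Σ_j d_{ij}·13^j, 0 ≤ d_{ij} < 13:
  c_1 = 7 = 7·13^0
  c_2 = 4 = 4·13^0
  c_3 = 2 = 2·13^0
  c_4 = 2 = 2·13^0
  c_5 = 7 = 7·13^0
  c_6 = 9 = 9·13^0
λ_0 = (7, 4, 2, 2, 7, 9)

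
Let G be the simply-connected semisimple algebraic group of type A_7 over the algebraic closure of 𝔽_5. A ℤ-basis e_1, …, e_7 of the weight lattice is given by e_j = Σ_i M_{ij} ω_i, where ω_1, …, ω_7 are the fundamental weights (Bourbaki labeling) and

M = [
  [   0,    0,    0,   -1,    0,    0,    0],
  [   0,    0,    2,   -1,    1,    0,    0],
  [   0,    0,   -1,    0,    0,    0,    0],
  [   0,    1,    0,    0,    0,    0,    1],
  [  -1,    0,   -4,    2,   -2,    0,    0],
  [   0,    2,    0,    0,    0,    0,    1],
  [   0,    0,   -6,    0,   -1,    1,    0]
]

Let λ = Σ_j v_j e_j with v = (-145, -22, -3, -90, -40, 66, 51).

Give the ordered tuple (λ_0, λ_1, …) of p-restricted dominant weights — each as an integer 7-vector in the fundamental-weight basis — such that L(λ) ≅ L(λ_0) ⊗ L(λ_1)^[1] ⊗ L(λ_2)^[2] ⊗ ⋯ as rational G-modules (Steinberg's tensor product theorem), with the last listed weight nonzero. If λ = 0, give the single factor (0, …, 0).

((0, 4, 3, 4, 2, 2, 4), (3, 3, 0, 0, 1, 1, 4), (3, 1, 0, 1, 2, 0, 4))

In the fundamental-weight basis, λ has coordinates c = M·v (v = (-145, -22, -3, -90, -40, 66, 51)):
  c_1 = (0)·(-145) + (0)·(-22) + (0)·(-3) + (-1)·(-90) + (0)·(-40) + (0)·(66) + (0)·(51) = 90
  c_2 = (0)·(-145) + (0)·(-22) + (2)·(-3) + (-1)·(-90) + (1)·(-40) + (0)·(66) + (0)·(51) = 44
  c_3 = (0)·(-145) + (0)·(-22) + (-1)·(-3) + (0)·(-90) + (0)·(-40) + (0)·(66) + (0)·(51) = 3
  c_4 = (0)·(-145) + (1)·(-22) + (0)·(-3) + (0)·(-90) + (0)·(-40) + (0)·(66) + (1)·(51) = 29
  c_5 = (-1)·(-145) + (0)·(-22) + (-4)·(-3) + (2)·(-90) + (-2)·(-40) + (0)·(66) + (0)·(51) = 57
  c_6 = (0)·(-145) + (2)·(-22) + (0)·(-3) + (0)·(-90) + (0)·(-40) + (0)·(66) + (1)·(51) = 7
  c_7 = (0)·(-145) + (0)·(-22) + (-6)·(-3) + (0)·(-90) + (-1)·(-40) + (1)·(66) + (0)·(51) = 124
p = 5; digits c_i = Σ_j d_{ij}·5^j, 0 ≤ d_{ij} < 5:
  c_1 = 90 = 0·5^0 + 3·5^1 + 3·5^2
  c_2 = 44 = 4·5^0 + 3·5^1 + 1·5^2
  c_3 = 3 = 3·5^0
  c_4 = 29 = 4·5^0 + 0·5^1 + 1·5^2
  c_5 = 57 = 2·5^0 + 1·5^1 + 2·5^2
  c_6 = 7 = 2·5^0 + 1·5^1
  c_7 = 124 = 4·5^0 + 4·5^1 + 4·5^2
Factor λ_0 = (0, 4, 3, 4, 2, 2, 4)
Factor λ_1 = (3, 3, 0, 0, 1, 1, 4)
Factor λ_2 = (3, 1, 0, 1, 2, 0, 4)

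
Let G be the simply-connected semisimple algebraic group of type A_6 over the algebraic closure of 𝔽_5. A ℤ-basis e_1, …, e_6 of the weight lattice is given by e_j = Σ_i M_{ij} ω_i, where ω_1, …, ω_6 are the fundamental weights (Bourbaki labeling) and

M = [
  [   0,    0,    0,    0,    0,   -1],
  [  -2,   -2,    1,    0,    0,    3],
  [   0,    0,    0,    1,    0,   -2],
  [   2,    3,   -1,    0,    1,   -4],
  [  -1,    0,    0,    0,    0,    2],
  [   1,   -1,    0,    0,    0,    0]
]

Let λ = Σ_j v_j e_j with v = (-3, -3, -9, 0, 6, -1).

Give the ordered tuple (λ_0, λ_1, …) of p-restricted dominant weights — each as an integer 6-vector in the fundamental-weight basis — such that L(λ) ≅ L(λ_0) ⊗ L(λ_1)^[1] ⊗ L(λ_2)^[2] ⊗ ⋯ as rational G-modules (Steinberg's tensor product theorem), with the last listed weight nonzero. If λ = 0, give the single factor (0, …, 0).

Compute c_i = Σ_j M_{ij} v_j with v = (-3, -3, -9, 0, 6, -1):
  c_1 = 0*-3 + 0*-3 + 0*-9 + 0*0 + 0*6 + -1*-1 = 1
  c_2 = -2*-3 + -2*-3 + 1*-9 + 0*0 + 0*6 + 3*-1 = 0
  c_3 = 0*-3 + 0*-3 + 0*-9 + 1*0 + 0*6 + -2*-1 = 2
  c_4 = 2*-3 + 3*-3 + -1*-9 + 0*0 + 1*6 + -4*-1 = 4
  c_5 = -1*-3 + 0*-3 + 0*-9 + 0*0 + 0*6 + 2*-1 = 1
  c_6 = 1*-3 + -1*-3 + 0*-9 + 0*0 + 0*6 + 0*-1 = 0
Base-5 expansion of each c_i:
  c_1 = 1 = 1·5^0
  c_2 = 0
  c_3 = 2 = 2·5^0
  c_4 = 4 = 4·5^0
  c_5 = 1 = 1·5^0
  c_6 = 0
Factor λ_0 = (1, 0, 2, 4, 1, 0)

((1, 0, 2, 4, 1, 0),)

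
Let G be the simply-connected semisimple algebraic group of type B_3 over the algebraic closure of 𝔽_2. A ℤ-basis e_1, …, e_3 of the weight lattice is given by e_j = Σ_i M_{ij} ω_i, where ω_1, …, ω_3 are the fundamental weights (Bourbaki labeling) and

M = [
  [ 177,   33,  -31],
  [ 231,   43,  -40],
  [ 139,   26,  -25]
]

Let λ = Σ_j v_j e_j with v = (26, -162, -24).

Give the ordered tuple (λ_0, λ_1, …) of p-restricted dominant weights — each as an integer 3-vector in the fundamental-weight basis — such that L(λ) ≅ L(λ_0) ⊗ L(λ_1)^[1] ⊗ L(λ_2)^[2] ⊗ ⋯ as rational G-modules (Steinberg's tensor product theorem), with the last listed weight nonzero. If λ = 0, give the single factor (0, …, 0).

ω-coordinates c = M·v, v = (26, -162, -24):
  c_1 = (177)·(26) + (33)·(-162) + (-31)·(-24) = 0
  c_2 = (231)·(26) + (43)·(-162) + (-40)·(-24) = 0
  c_3 = (139)·(26) + (26)·(-162) + (-25)·(-24) = 2
Expand coordinatewise in base 2:
  c_1 = 0
  c_2 = 0
  c_3 = 2 = 0·2^0 + 1·2^1
λ_0 = (0, 0, 0)
λ_1 = (0, 0, 1)

((0, 0, 0), (0, 0, 1))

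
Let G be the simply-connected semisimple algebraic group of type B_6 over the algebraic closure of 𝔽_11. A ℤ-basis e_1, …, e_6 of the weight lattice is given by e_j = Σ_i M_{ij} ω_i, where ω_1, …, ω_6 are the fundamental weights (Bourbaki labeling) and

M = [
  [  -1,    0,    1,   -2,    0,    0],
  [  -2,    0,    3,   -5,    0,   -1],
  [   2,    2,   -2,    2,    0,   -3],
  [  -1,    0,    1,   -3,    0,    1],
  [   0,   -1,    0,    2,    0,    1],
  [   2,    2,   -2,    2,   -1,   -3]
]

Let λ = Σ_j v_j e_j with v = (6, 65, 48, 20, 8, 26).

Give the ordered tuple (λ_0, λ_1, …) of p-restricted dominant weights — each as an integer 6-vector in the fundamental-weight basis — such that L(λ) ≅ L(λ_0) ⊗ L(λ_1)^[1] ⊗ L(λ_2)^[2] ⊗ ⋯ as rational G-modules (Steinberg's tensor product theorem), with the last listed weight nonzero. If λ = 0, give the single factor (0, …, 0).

Converting to the ω-basis (c_i = row i of M dotted with v = (6, 65, 48, 20, 8, 26)):
  c_1 = (-1)·(6) + 0·65 + 1·48 + (-2)·(20) + 0·8 + 0·26 = 2
  c_2 = (-2)·(6) + 0·65 + 3·48 + (-5)·(20) + 0·8 + (-1)·(26) = 6
  c_3 = 2·6 + 2·65 + (-2)·(48) + 2·20 + 0·8 + (-3)·(26) = 8
  c_4 = (-1)·(6) + 0·65 + 1·48 + (-3)·(20) + 0·8 + 1·26 = 8
  c_5 = 0·6 + (-1)·(65) + 0·48 + 2·20 + 0·8 + 1·26 = 1
  c_6 = 2·6 + 2·65 + (-2)·(48) + 2·20 + (-1)·(8) + (-3)·(26) = 0
Writing each c_i in base p = 11:
  c_1 = 2 = 2·11^0
  c_2 = 6 = 6·11^0
  c_3 = 8 = 8·11^0
  c_4 = 8 = 8·11^0
  c_5 = 1 = 1·11^0
  c_6 = 0
p-restricted factor λ_0 = (2, 6, 8, 8, 1, 0)

((2, 6, 8, 8, 1, 0),)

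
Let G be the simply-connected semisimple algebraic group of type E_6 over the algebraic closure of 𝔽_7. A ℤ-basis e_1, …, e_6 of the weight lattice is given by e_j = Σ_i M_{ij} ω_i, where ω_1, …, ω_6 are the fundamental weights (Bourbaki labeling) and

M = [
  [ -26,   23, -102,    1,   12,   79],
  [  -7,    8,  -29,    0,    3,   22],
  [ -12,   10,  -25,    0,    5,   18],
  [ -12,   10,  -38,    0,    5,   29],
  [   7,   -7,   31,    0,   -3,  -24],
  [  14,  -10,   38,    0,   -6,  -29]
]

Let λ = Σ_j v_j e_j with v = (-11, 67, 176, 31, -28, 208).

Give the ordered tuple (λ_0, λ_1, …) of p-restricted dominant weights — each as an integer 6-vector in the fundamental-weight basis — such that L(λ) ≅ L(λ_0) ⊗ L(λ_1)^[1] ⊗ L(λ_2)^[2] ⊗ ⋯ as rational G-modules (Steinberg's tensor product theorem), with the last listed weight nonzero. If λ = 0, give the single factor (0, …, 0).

ω-coordinates c = M·v, v = (-11, 67, 176, 31, -28, 208):
  c_1 = -26*-11 + 23*67 + -102*176 + 1*31 + 12*-28 + 79*208 = 2
  c_2 = -7*-11 + 8*67 + -29*176 + 0*31 + 3*-28 + 22*208 = 1
  c_3 = -12*-11 + 10*67 + -25*176 + 0*31 + 5*-28 + 18*208 = 6
  c_4 = -12*-11 + 10*67 + -38*176 + 0*31 + 5*-28 + 29*208 = 6
  c_5 = 7*-11 + -7*67 + 31*176 + 0*31 + -3*-28 + -24*208 = 2
  c_6 = 14*-11 + -10*67 + 38*176 + 0*31 + -6*-28 + -29*208 = 0
Expand coordinatewise in base 7:
  c_1 = 2 = 2·7^0
  c_2 = 1 = 1·7^0
  c_3 = 6 = 6·7^0
  c_4 = 6 = 6·7^0
  c_5 = 2 = 2·7^0
  c_6 = 0
λ_0 = (2, 1, 6, 6, 2, 0)

((2, 1, 6, 6, 2, 0),)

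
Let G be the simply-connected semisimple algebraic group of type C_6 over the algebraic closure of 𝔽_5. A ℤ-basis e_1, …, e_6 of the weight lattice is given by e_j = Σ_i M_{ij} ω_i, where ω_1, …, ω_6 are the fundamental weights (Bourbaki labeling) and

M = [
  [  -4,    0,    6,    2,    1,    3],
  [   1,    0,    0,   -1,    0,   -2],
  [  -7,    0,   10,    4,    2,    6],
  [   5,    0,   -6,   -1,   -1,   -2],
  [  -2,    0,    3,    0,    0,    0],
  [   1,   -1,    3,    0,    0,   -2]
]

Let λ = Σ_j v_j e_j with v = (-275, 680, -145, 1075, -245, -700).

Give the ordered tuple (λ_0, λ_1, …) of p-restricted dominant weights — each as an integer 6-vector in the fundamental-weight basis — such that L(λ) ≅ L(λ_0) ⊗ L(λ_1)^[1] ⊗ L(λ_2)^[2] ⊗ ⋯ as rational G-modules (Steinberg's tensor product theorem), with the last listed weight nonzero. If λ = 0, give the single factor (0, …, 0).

ω-coordinates c = M·v, v = (-275, 680, -145, 1075, -245, -700):
  c_1 = (-4)·(-275) + (0)·(680) + (6)·(-145) + (2)·(1075) + (1)·(-245) + (3)·(-700) = 35
  c_2 = (1)·(-275) + (0)·(680) + (0)·(-145) + (-1)·(1075) + (0)·(-245) + (-2)·(-700) = 50
  c_3 = (-7)·(-275) + (0)·(680) + (10)·(-145) + (4)·(1075) + (2)·(-245) + (6)·(-700) = 85
  c_4 = (5)·(-275) + (0)·(680) + (-6)·(-145) + (-1)·(1075) + (-1)·(-245) + (-2)·(-700) = 65
  c_5 = (-2)·(-275) + (0)·(680) + (3)·(-145) + (0)·(1075) + (0)·(-245) + (0)·(-700) = 115
  c_6 = (1)·(-275) + (-1)·(680) + (3)·(-145) + (0)·(1075) + (0)·(-245) + (-2)·(-700) = 10
Writing each c_i in base p = 5:
  c_1 = 35 = 0·5^0 + 2·5^1 + 1·5^2
  c_2 = 50 = 0·5^0 + 0·5^1 + 2·5^2
  c_3 = 85 = 0·5^0 + 2·5^1 + 3·5^2
  c_4 = 65 = 0·5^0 + 3·5^1 + 2·5^2
  c_5 = 115 = 0·5^0 + 3·5^1 + 4·5^2
  c_6 = 10 = 0·5^0 + 2·5^1
Factor λ_0 = (0, 0, 0, 0, 0, 0)
Factor λ_1 = (2, 0, 2, 3, 3, 2)
Factor λ_2 = (1, 2, 3, 2, 4, 0)

((0, 0, 0, 0, 0, 0), (2, 0, 2, 3, 3, 2), (1, 2, 3, 2, 4, 0))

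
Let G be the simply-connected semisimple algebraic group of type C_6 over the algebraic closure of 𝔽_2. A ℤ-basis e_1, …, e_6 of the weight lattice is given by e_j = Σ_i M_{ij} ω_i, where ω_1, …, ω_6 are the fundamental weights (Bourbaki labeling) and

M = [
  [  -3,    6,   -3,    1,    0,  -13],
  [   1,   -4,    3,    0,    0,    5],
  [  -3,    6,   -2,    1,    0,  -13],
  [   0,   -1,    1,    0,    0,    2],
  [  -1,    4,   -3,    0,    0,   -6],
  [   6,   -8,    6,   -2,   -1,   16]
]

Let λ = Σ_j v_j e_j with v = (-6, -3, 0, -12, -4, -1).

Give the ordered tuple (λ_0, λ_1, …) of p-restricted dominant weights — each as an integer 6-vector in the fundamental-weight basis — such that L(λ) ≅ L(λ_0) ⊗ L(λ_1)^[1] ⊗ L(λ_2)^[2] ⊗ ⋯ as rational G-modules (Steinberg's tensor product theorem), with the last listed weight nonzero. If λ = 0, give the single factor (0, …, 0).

In the fundamental-weight basis, λ has coordinates c = M·v (v = (-6, -3, 0, -12, -4, -1)):
  c_1 = (-3)·(-6) + (6)·(-3) + (-3)·(0) + (1)·(-12) + (0)·(-4) + (-13)·(-1) = 1
  c_2 = (1)·(-6) + (-4)·(-3) + 3·0 + (0)·(-12) + (0)·(-4) + (5)·(-1) = 1
  c_3 = (-3)·(-6) + (6)·(-3) + (-2)·(0) + (1)·(-12) + (0)·(-4) + (-13)·(-1) = 1
  c_4 = (0)·(-6) + (-1)·(-3) + 1·0 + (0)·(-12) + (0)·(-4) + (2)·(-1) = 1
  c_5 = (-1)·(-6) + (4)·(-3) + (-3)·(0) + (0)·(-12) + (0)·(-4) + (-6)·(-1) = 0
  c_6 = (6)·(-6) + (-8)·(-3) + 6·0 + (-2)·(-12) + (-1)·(-4) + (16)·(-1) = 0
Expand coordinatewise in base 2:
  c_1 = 1 = 1·2^0
  c_2 = 1 = 1·2^0
  c_3 = 1 = 1·2^0
  c_4 = 1 = 1·2^0
  c_5 = 0
  c_6 = 0
λ_0 = (1, 1, 1, 1, 0, 0)

((1, 1, 1, 1, 0, 0),)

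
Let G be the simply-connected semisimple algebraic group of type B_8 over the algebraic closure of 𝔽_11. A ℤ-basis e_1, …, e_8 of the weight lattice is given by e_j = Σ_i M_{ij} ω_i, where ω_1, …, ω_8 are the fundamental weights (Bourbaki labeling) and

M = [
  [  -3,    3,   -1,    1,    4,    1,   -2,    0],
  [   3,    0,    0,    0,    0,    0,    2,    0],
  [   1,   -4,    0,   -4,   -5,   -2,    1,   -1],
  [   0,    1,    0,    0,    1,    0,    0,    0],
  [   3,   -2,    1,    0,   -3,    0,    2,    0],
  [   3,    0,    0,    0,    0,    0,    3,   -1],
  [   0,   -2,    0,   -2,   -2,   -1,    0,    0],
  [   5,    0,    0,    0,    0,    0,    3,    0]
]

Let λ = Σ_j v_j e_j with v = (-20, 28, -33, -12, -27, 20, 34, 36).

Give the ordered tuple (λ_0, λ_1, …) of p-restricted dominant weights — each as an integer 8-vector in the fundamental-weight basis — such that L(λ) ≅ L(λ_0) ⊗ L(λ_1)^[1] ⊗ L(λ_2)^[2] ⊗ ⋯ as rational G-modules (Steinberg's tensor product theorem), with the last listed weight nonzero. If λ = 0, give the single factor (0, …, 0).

In the fundamental-weight basis, λ has coordinates c = M·v (v = (-20, 28, -33, -12, -27, 20, 34, 36)):
  c_1 = (-3)·(-20) + (3)·(28) + (-1)·(-33) + (1)·(-12) + (4)·(-27) + (1)·(20) + (-2)·(34) + (0)·(36) = 9
  c_2 = (3)·(-20) + (0)·(28) + (0)·(-33) + (0)·(-12) + (0)·(-27) + (0)·(20) + (2)·(34) + (0)·(36) = 8
  c_3 = (1)·(-20) + (-4)·(28) + (0)·(-33) + (-4)·(-12) + (-5)·(-27) + (-2)·(20) + (1)·(34) + (-1)·(36) = 9
  c_4 = (0)·(-20) + (1)·(28) + (0)·(-33) + (0)·(-12) + (1)·(-27) + (0)·(20) + (0)·(34) + (0)·(36) = 1
  c_5 = (3)·(-20) + (-2)·(28) + (1)·(-33) + (0)·(-12) + (-3)·(-27) + (0)·(20) + (2)·(34) + (0)·(36) = 0
  c_6 = (3)·(-20) + (0)·(28) + (0)·(-33) + (0)·(-12) + (0)·(-27) + (0)·(20) + (3)·(34) + (-1)·(36) = 6
  c_7 = (0)·(-20) + (-2)·(28) + (0)·(-33) + (-2)·(-12) + (-2)·(-27) + (-1)·(20) + (0)·(34) + (0)·(36) = 2
  c_8 = (5)·(-20) + (0)·(28) + (0)·(-33) + (0)·(-12) + (0)·(-27) + (0)·(20) + (3)·(34) + (0)·(36) = 2
Writing each c_i in base p = 11:
  c_1 = 9 = 9·11^0
  c_2 = 8 = 8·11^0
  c_3 = 9 = 9·11^0
  c_4 = 1 = 1·11^0
  c_5 = 0
  c_6 = 6 = 6·11^0
  c_7 = 2 = 2·11^0
  c_8 = 2 = 2·11^0
Factor λ_0 = (9, 8, 9, 1, 0, 6, 2, 2)

((9, 8, 9, 1, 0, 6, 2, 2),)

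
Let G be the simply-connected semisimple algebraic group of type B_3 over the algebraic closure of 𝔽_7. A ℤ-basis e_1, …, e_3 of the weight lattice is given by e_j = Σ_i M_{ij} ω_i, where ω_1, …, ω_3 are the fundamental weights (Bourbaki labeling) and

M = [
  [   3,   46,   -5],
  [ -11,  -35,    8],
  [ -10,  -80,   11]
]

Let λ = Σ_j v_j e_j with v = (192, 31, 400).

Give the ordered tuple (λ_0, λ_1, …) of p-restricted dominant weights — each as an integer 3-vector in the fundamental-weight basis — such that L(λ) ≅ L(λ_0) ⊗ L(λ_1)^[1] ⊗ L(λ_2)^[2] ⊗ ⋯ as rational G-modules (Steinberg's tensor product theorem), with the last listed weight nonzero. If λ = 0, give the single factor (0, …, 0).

((2, 3, 0),)

ω-coordinates c = M·v, v = (192, 31, 400):
  c_1 = 3·192 + 46·31 + (-5)·(400) = 2
  c_2 = (-11)·(192) + (-35)·(31) + 8·400 = 3
  c_3 = (-10)·(192) + (-80)·(31) + 11·400 = 0
Expand coordinatewise in base 7:
  c_1 = 2 = 2·7^0
  c_2 = 3 = 3·7^0
  c_3 = 0
p-restricted factor λ_0 = (2, 3, 0)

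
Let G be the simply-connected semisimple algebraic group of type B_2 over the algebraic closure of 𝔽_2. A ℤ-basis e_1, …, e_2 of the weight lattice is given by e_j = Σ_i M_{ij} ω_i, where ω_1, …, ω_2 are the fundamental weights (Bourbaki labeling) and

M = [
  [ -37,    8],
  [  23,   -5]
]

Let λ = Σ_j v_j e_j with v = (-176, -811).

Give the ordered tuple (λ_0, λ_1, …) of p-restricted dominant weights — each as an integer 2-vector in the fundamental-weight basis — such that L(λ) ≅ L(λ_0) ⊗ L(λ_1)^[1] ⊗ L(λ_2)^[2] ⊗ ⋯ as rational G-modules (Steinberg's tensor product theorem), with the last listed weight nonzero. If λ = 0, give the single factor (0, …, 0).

In the fundamental-weight basis, λ has coordinates c = M·v (v = (-176, -811)):
  c_1 = (-37)·(-176) + (8)·(-811) = 24
  c_2 = (23)·(-176) + (-5)·(-811) = 7
Writing each c_i in base p = 2:
  c_1 = 24 = 0·2^0 + 0·2^1 + 0·2^2 + 1·2^3 + 1·2^4
  c_2 = 7 = 1·2^0 + 1·2^1 + 1·2^2
λ_0 = (0, 1)
λ_1 = (0, 1)
λ_2 = (0, 1)
λ_3 = (1, 0)
λ_4 = (1, 0)

((0, 1), (0, 1), (0, 1), (1, 0), (1, 0))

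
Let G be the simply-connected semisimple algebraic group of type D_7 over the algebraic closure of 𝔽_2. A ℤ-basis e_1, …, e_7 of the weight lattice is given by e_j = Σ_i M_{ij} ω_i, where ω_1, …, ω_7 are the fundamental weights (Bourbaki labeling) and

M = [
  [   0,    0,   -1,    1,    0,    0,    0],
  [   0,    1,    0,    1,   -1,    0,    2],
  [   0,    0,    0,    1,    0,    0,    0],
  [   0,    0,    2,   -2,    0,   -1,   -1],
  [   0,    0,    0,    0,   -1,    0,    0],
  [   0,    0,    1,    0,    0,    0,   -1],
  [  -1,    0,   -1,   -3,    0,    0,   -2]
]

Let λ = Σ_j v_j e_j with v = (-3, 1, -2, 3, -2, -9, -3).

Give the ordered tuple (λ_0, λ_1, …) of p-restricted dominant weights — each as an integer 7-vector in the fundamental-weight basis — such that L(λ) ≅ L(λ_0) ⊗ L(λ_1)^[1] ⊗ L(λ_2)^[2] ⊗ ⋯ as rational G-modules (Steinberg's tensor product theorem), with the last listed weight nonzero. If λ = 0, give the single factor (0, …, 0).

In the fundamental-weight basis, λ has coordinates c = M·v (v = (-3, 1, -2, 3, -2, -9, -3)):
  c_1 = 0*-3 + 0*1 + -1*-2 + 1*3 + 0*-2 + 0*-9 + 0*-3 = 5
  c_2 = 0*-3 + 1*1 + 0*-2 + 1*3 + -1*-2 + 0*-9 + 2*-3 = 0
  c_3 = 0*-3 + 0*1 + 0*-2 + 1*3 + 0*-2 + 0*-9 + 0*-3 = 3
  c_4 = 0*-3 + 0*1 + 2*-2 + -2*3 + 0*-2 + -1*-9 + -1*-3 = 2
  c_5 = 0*-3 + 0*1 + 0*-2 + 0*3 + -1*-2 + 0*-9 + 0*-3 = 2
  c_6 = 0*-3 + 0*1 + 1*-2 + 0*3 + 0*-2 + 0*-9 + -1*-3 = 1
  c_7 = -1*-3 + 0*1 + -1*-2 + -3*3 + 0*-2 + 0*-9 + -2*-3 = 2
Expand coordinatewise in base 2:
  c_1 = 5 = 1·2^0 + 0·2^1 + 1·2^2
  c_2 = 0
  c_3 = 3 = 1·2^0 + 1·2^1
  c_4 = 2 = 0·2^0 + 1·2^1
  c_5 = 2 = 0·2^0 + 1·2^1
  c_6 = 1 = 1·2^0
  c_7 = 2 = 0·2^0 + 1·2^1
Factor λ_0 = (1, 0, 1, 0, 0, 1, 0)
Factor λ_1 = (0, 0, 1, 1, 1, 0, 1)
Factor λ_2 = (1, 0, 0, 0, 0, 0, 0)

((1, 0, 1, 0, 0, 1, 0), (0, 0, 1, 1, 1, 0, 1), (1, 0, 0, 0, 0, 0, 0))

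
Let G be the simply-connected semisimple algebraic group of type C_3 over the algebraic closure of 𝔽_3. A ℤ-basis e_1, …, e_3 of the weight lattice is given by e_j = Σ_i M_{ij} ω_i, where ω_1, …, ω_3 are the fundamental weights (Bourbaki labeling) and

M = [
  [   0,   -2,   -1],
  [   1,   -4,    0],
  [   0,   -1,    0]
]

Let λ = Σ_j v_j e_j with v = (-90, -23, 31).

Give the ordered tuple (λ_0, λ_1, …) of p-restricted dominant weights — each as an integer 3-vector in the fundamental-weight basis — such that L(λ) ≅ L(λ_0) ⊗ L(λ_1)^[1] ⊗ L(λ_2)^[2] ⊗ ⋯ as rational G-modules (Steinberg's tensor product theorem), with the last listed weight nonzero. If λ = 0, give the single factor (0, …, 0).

((0, 2, 2), (2, 0, 1), (1, 0, 2))

ω-coordinates c = M·v, v = (-90, -23, 31):
  c_1 = 0*-90 + -2*-23 + -1*31 = 15
  c_2 = 1*-90 + -4*-23 + 0*31 = 2
  c_3 = 0*-90 + -1*-23 + 0*31 = 23
Expand coordinatewise in base 3:
  c_1 = 15 = 0·3^0 + 2·3^1 + 1·3^2
  c_2 = 2 = 2·3^0
  c_3 = 23 = 2·3^0 + 1·3^1 + 2·3^2
Factor λ_0 = (0, 2, 2)
Factor λ_1 = (2, 0, 1)
Factor λ_2 = (1, 0, 2)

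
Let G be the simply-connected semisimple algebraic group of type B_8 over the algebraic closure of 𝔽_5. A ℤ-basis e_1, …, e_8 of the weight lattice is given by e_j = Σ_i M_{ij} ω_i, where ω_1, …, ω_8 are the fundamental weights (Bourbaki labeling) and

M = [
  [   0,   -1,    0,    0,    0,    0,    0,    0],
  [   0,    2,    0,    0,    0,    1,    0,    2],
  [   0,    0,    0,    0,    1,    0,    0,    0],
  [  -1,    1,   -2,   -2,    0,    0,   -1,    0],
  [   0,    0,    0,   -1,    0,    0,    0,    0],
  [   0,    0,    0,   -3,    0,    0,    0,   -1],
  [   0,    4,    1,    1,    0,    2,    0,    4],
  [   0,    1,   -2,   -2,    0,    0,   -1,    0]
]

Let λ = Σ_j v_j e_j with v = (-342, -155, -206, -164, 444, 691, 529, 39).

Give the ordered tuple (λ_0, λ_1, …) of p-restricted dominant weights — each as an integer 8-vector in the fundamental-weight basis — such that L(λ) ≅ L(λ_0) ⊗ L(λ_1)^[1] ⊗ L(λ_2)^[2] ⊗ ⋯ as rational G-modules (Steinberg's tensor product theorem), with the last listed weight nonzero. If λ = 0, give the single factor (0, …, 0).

((0, 4, 4, 3, 4, 3, 3, 1), (1, 1, 3, 4, 2, 0, 4, 1), (1, 3, 2, 0, 1, 3, 1, 2), (1, 3, 3, 3, 1, 3, 4, 0))

In the fundamental-weight basis, λ has coordinates c = M·v (v = (-342, -155, -206, -164, 444, 691, 529, 39)):
  c_1 = 0*-342 + -1*-155 + 0*-206 + 0*-164 + 0*444 + 0*691 + 0*529 + 0*39 = 155
  c_2 = 0*-342 + 2*-155 + 0*-206 + 0*-164 + 0*444 + 1*691 + 0*529 + 2*39 = 459
  c_3 = 0*-342 + 0*-155 + 0*-206 + 0*-164 + 1*444 + 0*691 + 0*529 + 0*39 = 444
  c_4 = -1*-342 + 1*-155 + -2*-206 + -2*-164 + 0*444 + 0*691 + -1*529 + 0*39 = 398
  c_5 = 0*-342 + 0*-155 + 0*-206 + -1*-164 + 0*444 + 0*691 + 0*529 + 0*39 = 164
  c_6 = 0*-342 + 0*-155 + 0*-206 + -3*-164 + 0*444 + 0*691 + 0*529 + -1*39 = 453
  c_7 = 0*-342 + 4*-155 + 1*-206 + 1*-164 + 0*444 + 2*691 + 0*529 + 4*39 = 548
  c_8 = 0*-342 + 1*-155 + -2*-206 + -2*-164 + 0*444 + 0*691 + -1*529 + 0*39 = 56
Base-5 expansion of each c_i:
  c_1 = 155 = 0·5^0 + 1·5^1 + 1·5^2 + 1·5^3
  c_2 = 459 = 4·5^0 + 1·5^1 + 3·5^2 + 3·5^3
  c_3 = 444 = 4·5^0 + 3·5^1 + 2·5^2 + 3·5^3
  c_4 = 398 = 3·5^0 + 4·5^1 + 0·5^2 + 3·5^3
  c_5 = 164 = 4·5^0 + 2·5^1 + 1·5^2 + 1·5^3
  c_6 = 453 = 3·5^0 + 0·5^1 + 3·5^2 + 3·5^3
  c_7 = 548 = 3·5^0 + 4·5^1 + 1·5^2 + 4·5^3
  c_8 = 56 = 1·5^0 + 1·5^1 + 2·5^2
Factor λ_0 = (0, 4, 4, 3, 4, 3, 3, 1)
Factor λ_1 = (1, 1, 3, 4, 2, 0, 4, 1)
Factor λ_2 = (1, 3, 2, 0, 1, 3, 1, 2)
Factor λ_3 = (1, 3, 3, 3, 1, 3, 4, 0)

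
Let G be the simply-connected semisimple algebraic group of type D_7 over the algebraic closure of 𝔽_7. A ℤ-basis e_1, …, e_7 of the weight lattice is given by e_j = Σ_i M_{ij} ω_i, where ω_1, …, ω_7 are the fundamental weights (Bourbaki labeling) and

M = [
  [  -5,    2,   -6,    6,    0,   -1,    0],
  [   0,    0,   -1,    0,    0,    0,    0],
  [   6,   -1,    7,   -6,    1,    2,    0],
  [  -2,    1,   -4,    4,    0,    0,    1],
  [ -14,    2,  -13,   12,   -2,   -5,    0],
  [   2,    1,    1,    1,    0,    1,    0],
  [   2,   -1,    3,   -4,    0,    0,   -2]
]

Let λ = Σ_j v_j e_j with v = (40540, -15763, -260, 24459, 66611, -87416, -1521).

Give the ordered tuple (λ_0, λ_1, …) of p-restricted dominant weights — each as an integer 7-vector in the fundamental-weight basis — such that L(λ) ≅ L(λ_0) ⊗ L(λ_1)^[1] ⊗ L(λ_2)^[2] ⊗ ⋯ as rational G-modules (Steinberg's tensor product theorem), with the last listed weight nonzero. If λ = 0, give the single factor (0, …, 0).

ω-coordinates c = M·v, v = (40540, -15763, -260, 24459, 66611, -87416, -1521):
  c_1 = -5*40540 + 2*-15763 + -6*-260 + 6*24459 + 0*66611 + -1*-87416 + 0*-1521 = 1504
  c_2 = 0*40540 + 0*-15763 + -1*-260 + 0*24459 + 0*66611 + 0*-87416 + 0*-1521 = 260
  c_3 = 6*40540 + -1*-15763 + 7*-260 + -6*24459 + 1*66611 + 2*-87416 + 0*-1521 = 2208
  c_4 = -2*40540 + 1*-15763 + -4*-260 + 4*24459 + 0*66611 + 0*-87416 + 1*-1521 = 512
  c_5 = -14*40540 + 2*-15763 + -13*-260 + 12*24459 + -2*66611 + -5*-87416 + 0*-1521 = 1660
  c_6 = 2*40540 + 1*-15763 + 1*-260 + 1*24459 + 0*66611 + 1*-87416 + 0*-1521 = 2100
  c_7 = 2*40540 + -1*-15763 + 3*-260 + -4*24459 + 0*66611 + 0*-87416 + -2*-1521 = 1269
Expand coordinatewise in base 7:
  c_1 = 1504 = 6·7^0 + 4·7^1 + 2·7^2 + 4·7^3
  c_2 = 260 = 1·7^0 + 2·7^1 + 5·7^2
  c_3 = 2208 = 3·7^0 + 0·7^1 + 3·7^2 + 6·7^3
  c_4 = 512 = 1·7^0 + 3·7^1 + 3·7^2 + 1·7^3
  c_5 = 1660 = 1·7^0 + 6·7^1 + 5·7^2 + 4·7^3
  c_6 = 2100 = 0·7^0 + 6·7^1 + 0·7^2 + 6·7^3
  c_7 = 1269 = 2·7^0 + 6·7^1 + 4·7^2 + 3·7^3
λ_0 = (6, 1, 3, 1, 1, 0, 2)
λ_1 = (4, 2, 0, 3, 6, 6, 6)
λ_2 = (2, 5, 3, 3, 5, 0, 4)
λ_3 = (4, 0, 6, 1, 4, 6, 3)

((6, 1, 3, 1, 1, 0, 2), (4, 2, 0, 3, 6, 6, 6), (2, 5, 3, 3, 5, 0, 4), (4, 0, 6, 1, 4, 6, 3))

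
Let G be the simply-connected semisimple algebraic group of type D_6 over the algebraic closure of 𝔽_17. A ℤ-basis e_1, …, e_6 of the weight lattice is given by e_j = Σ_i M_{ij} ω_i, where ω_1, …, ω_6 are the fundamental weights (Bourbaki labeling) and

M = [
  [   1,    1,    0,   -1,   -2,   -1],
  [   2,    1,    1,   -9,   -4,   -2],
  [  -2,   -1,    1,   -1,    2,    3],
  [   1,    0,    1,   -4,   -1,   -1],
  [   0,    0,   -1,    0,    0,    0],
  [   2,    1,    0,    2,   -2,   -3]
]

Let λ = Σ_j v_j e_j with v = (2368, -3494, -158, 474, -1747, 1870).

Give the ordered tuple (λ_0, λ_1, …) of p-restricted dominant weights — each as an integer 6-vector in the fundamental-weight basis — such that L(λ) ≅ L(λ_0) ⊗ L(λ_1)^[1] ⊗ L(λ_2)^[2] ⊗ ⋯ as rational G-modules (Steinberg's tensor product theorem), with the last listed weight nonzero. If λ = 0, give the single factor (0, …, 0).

In the fundamental-weight basis, λ has coordinates c = M·v (v = (2368, -3494, -158, 474, -1747, 1870)):
  c_1 = 1*2368 + 1*-3494 + 0*-158 + -1*474 + -2*-1747 + -1*1870 = 24
  c_2 = 2*2368 + 1*-3494 + 1*-158 + -9*474 + -4*-1747 + -2*1870 = 66
  c_3 = -2*2368 + -1*-3494 + 1*-158 + -1*474 + 2*-1747 + 3*1870 = 242
  c_4 = 1*2368 + 0*-3494 + 1*-158 + -4*474 + -1*-1747 + -1*1870 = 191
  c_5 = 0*2368 + 0*-3494 + -1*-158 + 0*474 + 0*-1747 + 0*1870 = 158
  c_6 = 2*2368 + 1*-3494 + 0*-158 + 2*474 + -2*-1747 + -3*1870 = 74
p = 17; digits c_i = Σ_j d_{ij}·17^j, 0 ≤ d_{ij} < 17:
  c_1 = 24 = 7·17^0 + 1·17^1
  c_2 = 66 = 15·17^0 + 3·17^1
  c_3 = 242 = 4·17^0 + 14·17^1
  c_4 = 191 = 4·17^0 + 11·17^1
  c_5 = 158 = 5·17^0 + 9·17^1
  c_6 = 74 = 6·17^0 + 4·17^1
Factor λ_0 = (7, 15, 4, 4, 5, 6)
Factor λ_1 = (1, 3, 14, 11, 9, 4)

((7, 15, 4, 4, 5, 6), (1, 3, 14, 11, 9, 4))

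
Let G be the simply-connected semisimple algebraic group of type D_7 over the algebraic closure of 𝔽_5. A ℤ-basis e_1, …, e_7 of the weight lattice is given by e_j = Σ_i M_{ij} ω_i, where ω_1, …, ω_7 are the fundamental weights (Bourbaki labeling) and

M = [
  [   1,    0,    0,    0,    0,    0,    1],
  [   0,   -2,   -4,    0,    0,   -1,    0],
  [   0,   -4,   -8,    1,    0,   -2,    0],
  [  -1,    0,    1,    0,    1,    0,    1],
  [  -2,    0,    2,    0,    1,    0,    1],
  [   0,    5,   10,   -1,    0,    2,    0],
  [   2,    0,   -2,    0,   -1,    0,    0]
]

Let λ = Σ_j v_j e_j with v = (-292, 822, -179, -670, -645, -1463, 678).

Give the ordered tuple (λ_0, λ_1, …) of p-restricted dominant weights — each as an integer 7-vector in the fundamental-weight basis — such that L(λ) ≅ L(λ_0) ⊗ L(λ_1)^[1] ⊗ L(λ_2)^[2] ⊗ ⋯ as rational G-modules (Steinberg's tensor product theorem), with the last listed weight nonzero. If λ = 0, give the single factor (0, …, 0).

ω-coordinates c = M·v, v = (-292, 822, -179, -670, -645, -1463, 678):
  c_1 = 1*-292 + 0*822 + 0*-179 + 0*-670 + 0*-645 + 0*-1463 + 1*678 = 386
  c_2 = 0*-292 + -2*822 + -4*-179 + 0*-670 + 0*-645 + -1*-1463 + 0*678 = 535
  c_3 = 0*-292 + -4*822 + -8*-179 + 1*-670 + 0*-645 + -2*-1463 + 0*678 = 400
  c_4 = -1*-292 + 0*822 + 1*-179 + 0*-670 + 1*-645 + 0*-1463 + 1*678 = 146
  c_5 = -2*-292 + 0*822 + 2*-179 + 0*-670 + 1*-645 + 0*-1463 + 1*678 = 259
  c_6 = 0*-292 + 5*822 + 10*-179 + -1*-670 + 0*-645 + 2*-1463 + 0*678 = 64
  c_7 = 2*-292 + 0*822 + -2*-179 + 0*-670 + -1*-645 + 0*-1463 + 0*678 = 419
Writing each c_i in base p = 5:
  c_1 = 386 = 1·5^0 + 2·5^1 + 0·5^2 + 3·5^3
  c_2 = 535 = 0·5^0 + 2·5^1 + 1·5^2 + 4·5^3
  c_3 = 400 = 0·5^0 + 0·5^1 + 1·5^2 + 3·5^3
  c_4 = 146 = 1·5^0 + 4·5^1 + 0·5^2 + 1·5^3
  c_5 = 259 = 4·5^0 + 1·5^1 + 0·5^2 + 2·5^3
  c_6 = 64 = 4·5^0 + 2·5^1 + 2·5^2
  c_7 = 419 = 4·5^0 + 3·5^1 + 1·5^2 + 3·5^3
Factor λ_0 = (1, 0, 0, 1, 4, 4, 4)
Factor λ_1 = (2, 2, 0, 4, 1, 2, 3)
Factor λ_2 = (0, 1, 1, 0, 0, 2, 1)
Factor λ_3 = (3, 4, 3, 1, 2, 0, 3)

((1, 0, 0, 1, 4, 4, 4), (2, 2, 0, 4, 1, 2, 3), (0, 1, 1, 0, 0, 2, 1), (3, 4, 3, 1, 2, 0, 3))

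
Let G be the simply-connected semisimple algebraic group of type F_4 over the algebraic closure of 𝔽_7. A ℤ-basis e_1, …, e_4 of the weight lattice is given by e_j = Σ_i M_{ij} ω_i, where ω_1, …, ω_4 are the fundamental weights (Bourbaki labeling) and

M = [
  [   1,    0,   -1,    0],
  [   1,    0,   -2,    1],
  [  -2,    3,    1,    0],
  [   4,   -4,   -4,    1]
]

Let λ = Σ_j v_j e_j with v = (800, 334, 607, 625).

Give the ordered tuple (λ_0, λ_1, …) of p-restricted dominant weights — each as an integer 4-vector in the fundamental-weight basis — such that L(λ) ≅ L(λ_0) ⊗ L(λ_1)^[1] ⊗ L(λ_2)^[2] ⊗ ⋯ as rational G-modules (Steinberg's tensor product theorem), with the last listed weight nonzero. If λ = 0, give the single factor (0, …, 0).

((4, 1, 2, 5), (6, 2, 1, 1), (3, 4, 0, 1))

In the fundamental-weight basis, λ has coordinates c = M·v (v = (800, 334, 607, 625)):
  c_1 = (1)·(800) + (0)·(334) + (-1)·(607) + (0)·(625) = 193
  c_2 = (1)·(800) + (0)·(334) + (-2)·(607) + (1)·(625) = 211
  c_3 = (-2)·(800) + (3)·(334) + (1)·(607) + (0)·(625) = 9
  c_4 = (4)·(800) + (-4)·(334) + (-4)·(607) + (1)·(625) = 61
p = 7; digits c_i = Σ_j d_{ij}·7^j, 0 ≤ d_{ij} < 7:
  c_1 = 193 = 4·7^0 + 6·7^1 + 3·7^2
  c_2 = 211 = 1·7^0 + 2·7^1 + 4·7^2
  c_3 = 9 = 2·7^0 + 1·7^1
  c_4 = 61 = 5·7^0 + 1·7^1 + 1·7^2
Factor λ_0 = (4, 1, 2, 5)
Factor λ_1 = (6, 2, 1, 1)
Factor λ_2 = (3, 4, 0, 1)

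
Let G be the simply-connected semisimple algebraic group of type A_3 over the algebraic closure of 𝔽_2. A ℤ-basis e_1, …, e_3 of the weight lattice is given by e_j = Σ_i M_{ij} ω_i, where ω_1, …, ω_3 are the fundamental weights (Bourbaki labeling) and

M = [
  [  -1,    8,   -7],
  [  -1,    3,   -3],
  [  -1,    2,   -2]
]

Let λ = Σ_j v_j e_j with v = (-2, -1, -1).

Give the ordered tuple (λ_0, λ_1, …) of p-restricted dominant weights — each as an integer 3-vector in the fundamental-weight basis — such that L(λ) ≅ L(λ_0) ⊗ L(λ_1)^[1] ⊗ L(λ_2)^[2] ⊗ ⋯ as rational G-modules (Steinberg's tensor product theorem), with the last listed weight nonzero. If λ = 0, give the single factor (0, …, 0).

((1, 0, 0), (0, 1, 1))

Change of basis e → ω: c = M·v where v = (-2, -1, -1):
  c_1 = -1*-2 + 8*-1 + -7*-1 = 1
  c_2 = -1*-2 + 3*-1 + -3*-1 = 2
  c_3 = -1*-2 + 2*-1 + -2*-1 = 2
Writing each c_i in base p = 2:
  c_1 = 1 = 1·2^0
  c_2 = 2 = 0·2^0 + 1·2^1
  c_3 = 2 = 0·2^0 + 1·2^1
λ_0 = (1, 0, 0)
λ_1 = (0, 1, 1)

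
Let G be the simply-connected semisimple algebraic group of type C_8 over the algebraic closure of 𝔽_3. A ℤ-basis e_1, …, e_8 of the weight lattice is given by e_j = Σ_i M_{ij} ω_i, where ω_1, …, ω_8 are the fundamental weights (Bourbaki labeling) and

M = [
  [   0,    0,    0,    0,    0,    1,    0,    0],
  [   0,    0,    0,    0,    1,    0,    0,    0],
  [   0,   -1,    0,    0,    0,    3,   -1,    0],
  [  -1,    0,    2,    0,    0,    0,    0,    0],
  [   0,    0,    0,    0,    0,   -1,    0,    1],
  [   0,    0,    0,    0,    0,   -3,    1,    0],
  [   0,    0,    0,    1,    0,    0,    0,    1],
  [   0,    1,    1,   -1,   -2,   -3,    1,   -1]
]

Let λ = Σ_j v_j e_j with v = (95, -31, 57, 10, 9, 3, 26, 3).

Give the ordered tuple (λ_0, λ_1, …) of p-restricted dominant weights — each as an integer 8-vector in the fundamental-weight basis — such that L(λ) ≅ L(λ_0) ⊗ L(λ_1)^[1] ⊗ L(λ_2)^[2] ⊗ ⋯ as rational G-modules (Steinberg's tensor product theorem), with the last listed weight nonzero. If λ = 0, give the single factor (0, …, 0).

In the fundamental-weight basis, λ has coordinates c = M·v (v = (95, -31, 57, 10, 9, 3, 26, 3)):
  c_1 = 0·95 + (0)·(-31) + 0·57 + 0·10 + 0·9 + 1·3 + 0·26 + 0·3 = 3
  c_2 = 0·95 + (0)·(-31) + 0·57 + 0·10 + 1·9 + 0·3 + 0·26 + 0·3 = 9
  c_3 = 0·95 + (-1)·(-31) + 0·57 + 0·10 + 0·9 + 3·3 + (-1)·(26) + 0·3 = 14
  c_4 = (-1)·(95) + (0)·(-31) + 2·57 + 0·10 + 0·9 + 0·3 + 0·26 + 0·3 = 19
  c_5 = 0·95 + (0)·(-31) + 0·57 + 0·10 + 0·9 + (-1)·(3) + 0·26 + 1·3 = 0
  c_6 = 0·95 + (0)·(-31) + 0·57 + 0·10 + 0·9 + (-3)·(3) + 1·26 + 0·3 = 17
  c_7 = 0·95 + (0)·(-31) + 0·57 + 1·10 + 0·9 + 0·3 + 0·26 + 1·3 = 13
  c_8 = 0·95 + (1)·(-31) + 1·57 + (-1)·(10) + (-2)·(9) + (-3)·(3) + 1·26 + (-1)·(3) = 12
Writing each c_i in base p = 3:
  c_1 = 3 = 0·3^0 + 1·3^1
  c_2 = 9 = 0·3^0 + 0·3^1 + 1·3^2
  c_3 = 14 = 2·3^0 + 1·3^1 + 1·3^2
  c_4 = 19 = 1·3^0 + 0·3^1 + 2·3^2
  c_5 = 0
  c_6 = 17 = 2·3^0 + 2·3^1 + 1·3^2
  c_7 = 13 = 1·3^0 + 1·3^1 + 1·3^2
  c_8 = 12 = 0·3^0 + 1·3^1 + 1·3^2
Factor λ_0 = (0, 0, 2, 1, 0, 2, 1, 0)
Factor λ_1 = (1, 0, 1, 0, 0, 2, 1, 1)
Factor λ_2 = (0, 1, 1, 2, 0, 1, 1, 1)

((0, 0, 2, 1, 0, 2, 1, 0), (1, 0, 1, 0, 0, 2, 1, 1), (0, 1, 1, 2, 0, 1, 1, 1))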